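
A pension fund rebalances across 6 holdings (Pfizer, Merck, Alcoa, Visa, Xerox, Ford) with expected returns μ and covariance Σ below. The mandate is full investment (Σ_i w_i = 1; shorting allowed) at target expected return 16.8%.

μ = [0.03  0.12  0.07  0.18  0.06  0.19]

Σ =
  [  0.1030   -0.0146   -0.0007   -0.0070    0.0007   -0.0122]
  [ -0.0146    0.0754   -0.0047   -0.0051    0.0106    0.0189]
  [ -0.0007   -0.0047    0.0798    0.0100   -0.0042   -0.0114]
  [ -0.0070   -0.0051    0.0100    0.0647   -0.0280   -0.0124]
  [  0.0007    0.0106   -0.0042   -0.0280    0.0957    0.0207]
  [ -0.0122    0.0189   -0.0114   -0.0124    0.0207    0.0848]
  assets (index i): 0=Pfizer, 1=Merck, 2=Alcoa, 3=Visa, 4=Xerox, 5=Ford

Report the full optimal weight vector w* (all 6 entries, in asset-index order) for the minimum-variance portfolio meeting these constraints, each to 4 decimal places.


0.0186  0.0982  0.0160  0.4707  0.0424  0.3540

g=Σ⁻¹μ = [1.0336  1.3245  0.9023  3.8087  1.0842  2.5076]
h=Σ⁻¹𝟙 = [14.8017  13.4233  12.9419  24.5671  13.8224  12.8883]
a=μᵀg=1.480175  b=𝟙ᵀg=10.660973  c=𝟙ᵀh=92.444580  D=ac−b²=23.177817
λ₁=(c·0.168−b)/D = (92.444580·0.168−10.660973)/23.177817 = 0.210102
λ₂=(a−b·0.168)/D = (1.480175−10.660973·0.168)/23.177817 = -0.013412
w* = 0.210102·g + -0.013412·h:
  w_0 = 0.210102·1.0336 + -0.013412·14.8017 = 0.0186  (Pfizer)
  w_1 = 0.210102·1.3245 + -0.013412·13.4233 = 0.0982  (Merck)
  w_2 = 0.210102·0.9023 + -0.013412·12.9419 = 0.0160  (Alcoa)
  w_3 = 0.210102·3.8087 + -0.013412·24.5671 = 0.4707  (Visa)
  w_4 = 0.210102·1.0842 + -0.013412·13.8224 = 0.0424  (Xerox)
  w_5 = 0.210102·2.5076 + -0.013412·12.8883 = 0.3540  (Ford)
Σw_i=1.0000  μᵀw=0.1680
σ²=wᵀΣw=λ₁·μ_p+λ₂ = 0.210102·0.168 + -0.013412 = 0.021885 ≈ 0.0219


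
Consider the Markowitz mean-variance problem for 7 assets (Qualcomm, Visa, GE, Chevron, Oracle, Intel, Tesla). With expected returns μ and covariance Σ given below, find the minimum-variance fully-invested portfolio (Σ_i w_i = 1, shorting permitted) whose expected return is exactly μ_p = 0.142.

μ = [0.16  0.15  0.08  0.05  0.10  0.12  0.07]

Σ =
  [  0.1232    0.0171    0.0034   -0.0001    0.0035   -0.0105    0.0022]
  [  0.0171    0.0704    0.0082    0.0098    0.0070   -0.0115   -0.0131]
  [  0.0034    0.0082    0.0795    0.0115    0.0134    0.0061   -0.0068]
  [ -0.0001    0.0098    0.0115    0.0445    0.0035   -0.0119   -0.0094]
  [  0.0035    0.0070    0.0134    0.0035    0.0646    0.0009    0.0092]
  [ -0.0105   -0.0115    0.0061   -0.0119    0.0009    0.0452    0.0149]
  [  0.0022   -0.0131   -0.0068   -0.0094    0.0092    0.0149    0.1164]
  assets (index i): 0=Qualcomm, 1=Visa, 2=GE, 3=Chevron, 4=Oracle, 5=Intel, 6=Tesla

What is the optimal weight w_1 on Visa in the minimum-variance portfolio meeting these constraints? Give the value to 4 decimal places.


0.3462

g=Σ⁻¹μ = [1.2830  2.1709  0.0587  1.6458  1.0334  3.7808  0.3921]
h=Σ⁻¹𝟙 = [8.4679  13.4805  3.3325  27.9745  9.8344  31.7478  7.5607]
a=μᵀg=1.202380  b=𝟙ᵀg=10.364691  c=𝟙ᵀh=102.398292  D=ac−b²=15.694799
λ₁=(c·0.142−b)/D = (102.398292·0.142−10.364691)/15.694799 = 0.266067
λ₂=(a−b·0.142)/D = (1.202380−10.364691·0.142)/15.694799 = -0.017165
w* = 0.266067·g + -0.017165·h:
  w_0 = 0.266067·1.2830 + -0.017165·8.4679 = 0.1960  (Qualcomm)
  w_1 = 0.266067·2.1709 + -0.017165·13.4805 = 0.3462  (Visa)
  w_2 = 0.266067·0.0587 + -0.017165·3.3325 = -0.0416  (GE)
  w_3 = 0.266067·1.6458 + -0.017165·27.9745 = -0.0423  (Chevron)
  w_4 = 0.266067·1.0334 + -0.017165·9.8344 = 0.1061  (Oracle)
  w_5 = 0.266067·3.7808 + -0.017165·31.7478 = 0.4610  (Intel)
  w_6 = 0.266067·0.3921 + -0.017165·7.5607 = -0.0254  (Tesla)
Σw_i=1.0000  μᵀw=0.1420
σ²=wᵀΣw=λ₁·μ_p+λ₂ = 0.266067·0.142 + -0.017165 = 0.020616 ≈ 0.0206


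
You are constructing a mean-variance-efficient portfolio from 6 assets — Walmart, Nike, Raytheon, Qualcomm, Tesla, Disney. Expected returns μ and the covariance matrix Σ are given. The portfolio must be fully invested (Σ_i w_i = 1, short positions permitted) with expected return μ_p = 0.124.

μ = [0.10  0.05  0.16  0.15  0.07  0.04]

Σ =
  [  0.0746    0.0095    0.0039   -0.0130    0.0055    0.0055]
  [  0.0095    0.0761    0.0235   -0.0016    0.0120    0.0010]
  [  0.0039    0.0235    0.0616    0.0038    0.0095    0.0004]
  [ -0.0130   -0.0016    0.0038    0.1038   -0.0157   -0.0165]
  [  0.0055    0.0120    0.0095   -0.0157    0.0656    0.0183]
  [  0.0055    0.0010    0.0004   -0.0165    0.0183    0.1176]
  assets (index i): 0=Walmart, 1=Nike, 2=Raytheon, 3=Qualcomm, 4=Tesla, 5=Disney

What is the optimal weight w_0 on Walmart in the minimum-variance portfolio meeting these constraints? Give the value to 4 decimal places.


0.2192

p=Σ⁻¹μ = [1.4694  -0.3882  2.3907  1.7415  0.9857  0.3575]
q=Σ⁻¹𝟙 = [12.9936  6.6219  10.0014  14.1610  12.7037  7.8154]
a=μᵀp=0.854573  b=𝟙ᵀp=6.556706  c=𝟙ᵀq=64.297017  D=ac−b²=11.956094
λ₁=(c·0.124−b)/D = (64.297017·0.124−6.556706)/11.956094 = 0.118444
λ₂=(a−b·0.124)/D = (0.854573−6.556706·0.124)/11.956094 = 0.003474
w* = 0.118444·p + 0.003474·q:
  w_0 = 0.118444·1.4694 + 0.003474·12.9936 = 0.2192  (Walmart)
  w_1 = 0.118444·-0.3882 + 0.003474·6.6219 = -0.0230  (Nike)
  w_2 = 0.118444·2.3907 + 0.003474·10.0014 = 0.3179  (Raytheon)
  w_3 = 0.118444·1.7415 + 0.003474·14.1610 = 0.2555  (Qualcomm)
  w_4 = 0.118444·0.9857 + 0.003474·12.7037 = 0.1609  (Tesla)
  w_5 = 0.118444·0.3575 + 0.003474·7.8154 = 0.0695  (Disney)
Σw_i=1.0000  μᵀw=0.1240
σ²=wᵀΣw=λ₁·μ_p+λ₂ = 0.118444·0.124 + 0.003474 = 0.018162 ≈ 0.0182


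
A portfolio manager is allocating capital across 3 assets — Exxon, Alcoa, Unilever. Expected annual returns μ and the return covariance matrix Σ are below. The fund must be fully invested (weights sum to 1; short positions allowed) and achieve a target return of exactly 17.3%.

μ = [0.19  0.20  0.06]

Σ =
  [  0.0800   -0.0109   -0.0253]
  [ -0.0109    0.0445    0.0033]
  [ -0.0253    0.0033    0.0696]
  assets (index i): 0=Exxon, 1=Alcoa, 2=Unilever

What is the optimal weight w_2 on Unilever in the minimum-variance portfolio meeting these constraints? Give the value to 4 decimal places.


0.1685

x=Σ⁻¹μ = [3.7119  5.2581  1.9621]
y=Σ⁻¹𝟙 = [22.8867  26.4886  21.4314]
a=μᵀx=1.874607  b=𝟙ᵀx=10.932077  c=𝟙ᵀy=70.806669  D=ac−b²=13.224360
λ₁=(c·0.173−b)/D = (70.806669·0.173−10.932077)/13.224360 = 0.099625
λ₂=(a−b·0.173)/D = (1.874607−10.932077·0.173)/13.224360 = -0.001258
w* = 0.099625·x + -0.001258·y:
  w_0 = 0.099625·3.7119 + -0.001258·22.8867 = 0.3410  (Exxon)
  w_1 = 0.099625·5.2581 + -0.001258·26.4886 = 0.4905  (Alcoa)
  w_2 = 0.099625·1.9621 + -0.001258·21.4314 = 0.1685  (Unilever)
Σw_i=1.0000  μᵀw=0.1730
σ²=wᵀΣw=λ₁·μ_p+λ₂ = 0.099625·0.173 + -0.001258 = 0.015977 ≈ 0.0160


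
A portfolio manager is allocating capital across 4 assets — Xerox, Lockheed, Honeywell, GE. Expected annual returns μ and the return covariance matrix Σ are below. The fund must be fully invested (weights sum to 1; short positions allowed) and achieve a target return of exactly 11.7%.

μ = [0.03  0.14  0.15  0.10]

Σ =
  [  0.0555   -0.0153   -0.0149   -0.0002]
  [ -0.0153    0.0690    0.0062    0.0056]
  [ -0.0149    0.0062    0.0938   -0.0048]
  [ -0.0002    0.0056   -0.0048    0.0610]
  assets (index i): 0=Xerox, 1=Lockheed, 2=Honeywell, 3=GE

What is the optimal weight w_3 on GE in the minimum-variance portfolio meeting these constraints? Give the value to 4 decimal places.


0.2319

x=Σ⁻¹μ = [1.6062  2.0943  1.7974  1.5938]
y=Σ⁻¹𝟙 = [26.9097  17.8525  14.5738  15.9895]
a=μᵀx=0.770375  b=𝟙ᵀx=7.091656  c=𝟙ᵀy=75.325502  D=ac−b²=7.737320
λ₁=(c·0.117−b)/D = (75.325502·0.117−7.091656)/7.737320 = 0.222484
λ₂=(a−b·0.117)/D = (0.770375−7.091656·0.117)/7.737320 = -0.007670
w* = 0.222484·x + -0.007670·y:
  w_0 = 0.222484·1.6062 + -0.007670·26.9097 = 0.1509  (Xerox)
  w_1 = 0.222484·2.0943 + -0.007670·17.8525 = 0.3290  (Lockheed)
  w_2 = 0.222484·1.7974 + -0.007670·14.5738 = 0.2881  (Honeywell)
  w_3 = 0.222484·1.5938 + -0.007670·15.9895 = 0.2319  (GE)
Σw_i=1.0000  μᵀw=0.1170
σ²=wᵀΣw=λ₁·μ_p+λ₂ = 0.222484·0.117 + -0.007670 = 0.018360 ≈ 0.0184


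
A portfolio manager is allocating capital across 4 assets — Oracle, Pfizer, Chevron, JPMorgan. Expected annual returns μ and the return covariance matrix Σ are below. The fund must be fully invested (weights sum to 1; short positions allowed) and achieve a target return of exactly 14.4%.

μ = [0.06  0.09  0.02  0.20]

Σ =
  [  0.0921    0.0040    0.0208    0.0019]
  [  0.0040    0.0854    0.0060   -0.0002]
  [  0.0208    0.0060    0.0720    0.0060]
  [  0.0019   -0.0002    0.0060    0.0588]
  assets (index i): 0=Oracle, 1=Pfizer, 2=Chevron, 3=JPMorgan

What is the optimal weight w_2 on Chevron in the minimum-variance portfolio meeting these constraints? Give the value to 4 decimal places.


u=Σ⁻¹μ = [0.5955  1.0527  -0.2664  3.4129]
v=Σ⁻¹𝟙 = [7.9472  10.7154  9.3810  15.8292]
a=μᵀu=0.807720  b=𝟙ᵀu=4.794676  c=𝟙ᵀv=43.872758  D=ac−b²=12.447974
λ₁=(c·0.144−b)/D = (43.872758·0.144−4.794676)/12.447974 = 0.122349
λ₂=(a−b·0.144)/D = (0.807720−4.794676·0.144)/12.447974 = 0.009422
w* = 0.122349·u + 0.009422·v:
  w_0 = 0.122349·0.5955 + 0.009422·7.9472 = 0.1477  (Oracle)
  w_1 = 0.122349·1.0527 + 0.009422·10.7154 = 0.2298  (Pfizer)
  w_2 = 0.122349·-0.2664 + 0.009422·9.3810 = 0.0558  (Chevron)
  w_3 = 0.122349·3.4129 + 0.009422·15.8292 = 0.5667  (JPMorgan)
Σw_i=1.0000  μᵀw=0.1440
σ²=wᵀΣw=λ₁·μ_p+λ₂ = 0.122349·0.144 + 0.009422 = 0.027040 ≈ 0.0270

0.0558


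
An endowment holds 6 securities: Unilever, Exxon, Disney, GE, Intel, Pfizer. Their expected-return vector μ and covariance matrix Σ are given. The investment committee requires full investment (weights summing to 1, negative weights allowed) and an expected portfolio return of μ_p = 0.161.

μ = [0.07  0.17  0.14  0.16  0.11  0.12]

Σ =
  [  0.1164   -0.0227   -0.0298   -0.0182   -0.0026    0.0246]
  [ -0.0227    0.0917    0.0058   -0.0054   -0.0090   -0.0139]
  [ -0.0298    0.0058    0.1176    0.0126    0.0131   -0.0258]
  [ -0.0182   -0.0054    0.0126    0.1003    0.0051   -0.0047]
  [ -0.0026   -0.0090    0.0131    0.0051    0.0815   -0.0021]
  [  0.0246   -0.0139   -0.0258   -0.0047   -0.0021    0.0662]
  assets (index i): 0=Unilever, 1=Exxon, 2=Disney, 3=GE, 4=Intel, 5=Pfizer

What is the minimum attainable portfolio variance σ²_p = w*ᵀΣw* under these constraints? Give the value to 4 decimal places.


0.0304

p=Σ⁻¹μ = [1.2935  2.7260  1.6287  1.8288  1.3857  2.7129]
q=Σ⁻¹𝟙 = [13.3325  18.4006  12.7302  12.0959  12.4454  20.2298]
a=μᵀp=1.552554  b=𝟙ᵀp=11.575522  c=𝟙ᵀq=89.234416  D=ac−b²=4.548570
λ₁=(c·0.161−b)/D = (89.234416·0.161−11.575522)/4.548570 = 0.613648
λ₂=(a−b·0.161)/D = (1.552554−11.575522·0.161)/4.548570 = -0.068396
w* = 0.613648·p + -0.068396·q:
  w_0 = 0.613648·1.2935 + -0.068396·13.3325 = -0.1181  (Unilever)
  w_1 = 0.613648·2.7260 + -0.068396·18.4006 = 0.4143  (Exxon)
  w_2 = 0.613648·1.6287 + -0.068396·12.7302 = 0.1287  (Disney)
  w_3 = 0.613648·1.8288 + -0.068396·12.0959 = 0.2949  (GE)
  w_4 = 0.613648·1.3857 + -0.068396·12.4454 = -0.0009  (Intel)
  w_5 = 0.613648·2.7129 + -0.068396·20.2298 = 0.2811  (Pfizer)
Σw_i=1.0000  μᵀw=0.1610
σ²=wᵀΣw=λ₁·μ_p+λ₂ = 0.613648·0.161 + -0.068396 = 0.030401 ≈ 0.0304


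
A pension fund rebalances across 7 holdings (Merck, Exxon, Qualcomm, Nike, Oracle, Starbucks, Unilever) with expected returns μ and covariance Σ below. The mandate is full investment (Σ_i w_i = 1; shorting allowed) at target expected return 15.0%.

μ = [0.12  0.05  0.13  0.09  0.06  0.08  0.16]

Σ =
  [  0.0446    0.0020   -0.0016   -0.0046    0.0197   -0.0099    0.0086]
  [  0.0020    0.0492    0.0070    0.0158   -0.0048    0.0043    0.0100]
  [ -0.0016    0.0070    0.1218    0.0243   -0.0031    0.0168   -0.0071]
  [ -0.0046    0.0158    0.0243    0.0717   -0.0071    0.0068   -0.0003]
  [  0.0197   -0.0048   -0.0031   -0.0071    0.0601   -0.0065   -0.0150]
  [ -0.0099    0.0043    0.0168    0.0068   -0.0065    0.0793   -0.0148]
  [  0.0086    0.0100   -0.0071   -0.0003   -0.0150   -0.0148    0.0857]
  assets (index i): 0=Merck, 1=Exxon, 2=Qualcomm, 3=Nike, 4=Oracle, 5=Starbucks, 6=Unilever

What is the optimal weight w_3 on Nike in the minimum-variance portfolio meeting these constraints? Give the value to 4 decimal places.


x=Σ⁻¹μ = [2.2479  -0.0098  0.8241  1.1002  1.1411  1.5209  2.1770]
y=Σ⁻¹𝟙 = [15.0210  12.9144  4.6201  10.9810  19.8918  16.3665  15.3836]
a=μᵀx=1.013862  b=𝟙ᵀx=9.001340  c=𝟙ᵀy=95.178327  D=ac−b²=15.473573
λ₁=(c·0.150−b)/D = (95.178327·0.150−9.001340)/15.473573 = 0.340930
λ₂=(a−b·0.150)/D = (1.013862−9.001340·0.150)/15.473573 = -0.021736
w* = 0.340930·x + -0.021736·y:
  w_0 = 0.340930·2.2479 + -0.021736·15.0210 = 0.4399  (Merck)
  w_1 = 0.340930·-0.0098 + -0.021736·12.9144 = -0.2840  (Exxon)
  w_2 = 0.340930·0.8241 + -0.021736·4.6201 = 0.1805  (Qualcomm)
  w_3 = 0.340930·1.1002 + -0.021736·10.9810 = 0.1364  (Nike)
  w_4 = 0.340930·1.1411 + -0.021736·19.8918 = -0.0434  (Oracle)
  w_5 = 0.340930·1.5209 + -0.021736·16.3665 = 0.1628  (Starbucks)
  w_6 = 0.340930·2.1770 + -0.021736·15.3836 = 0.4078  (Unilever)
Σw_i=1.0000  μᵀw=0.1500
σ²=wᵀΣw=λ₁·μ_p+λ₂ = 0.340930·0.150 + -0.021736 = 0.029403 ≈ 0.0294

0.1364


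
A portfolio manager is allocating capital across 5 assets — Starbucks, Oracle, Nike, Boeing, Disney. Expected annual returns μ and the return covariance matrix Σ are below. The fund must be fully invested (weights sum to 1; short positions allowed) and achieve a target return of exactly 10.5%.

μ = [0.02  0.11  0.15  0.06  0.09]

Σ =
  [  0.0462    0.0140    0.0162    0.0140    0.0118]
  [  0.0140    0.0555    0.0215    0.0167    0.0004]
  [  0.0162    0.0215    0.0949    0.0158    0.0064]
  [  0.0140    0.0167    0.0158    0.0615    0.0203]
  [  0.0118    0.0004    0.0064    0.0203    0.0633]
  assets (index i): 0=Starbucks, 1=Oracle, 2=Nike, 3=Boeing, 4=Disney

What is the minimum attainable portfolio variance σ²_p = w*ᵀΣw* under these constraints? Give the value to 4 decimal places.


0.0257

p=Σ⁻¹μ = [-0.8802  1.7398  1.2547  -0.1082  1.4827]
q=Σ⁻¹𝟙 = [12.1097  11.5961  4.1563  5.5699  11.2606]
a=μᵀp=0.488939  b=𝟙ᵀp=3.488860  c=𝟙ᵀq=44.692624  D=ac−b²=9.679809
λ₁=(c·0.105−b)/D = (44.692624·0.105−3.488860)/9.679809 = 0.124369
λ₂=(a−b·0.105)/D = (0.488939−3.488860·0.105)/9.679809 = 0.012666
w* = 0.124369·p + 0.012666·q:
  w_0 = 0.124369·-0.8802 + 0.012666·12.1097 = 0.0439  (Starbucks)
  w_1 = 0.124369·1.7398 + 0.012666·11.5961 = 0.3633  (Oracle)
  w_2 = 0.124369·1.2547 + 0.012666·4.1563 = 0.2087  (Nike)
  w_3 = 0.124369·-0.1082 + 0.012666·5.5699 = 0.0571  (Boeing)
  w_4 = 0.124369·1.4827 + 0.012666·11.2606 = 0.3270  (Disney)
Σw_i=1.0000  μᵀw=0.1050
σ²=wᵀΣw=λ₁·μ_p+λ₂ = 0.124369·0.105 + 0.012666 = 0.025725 ≈ 0.0257


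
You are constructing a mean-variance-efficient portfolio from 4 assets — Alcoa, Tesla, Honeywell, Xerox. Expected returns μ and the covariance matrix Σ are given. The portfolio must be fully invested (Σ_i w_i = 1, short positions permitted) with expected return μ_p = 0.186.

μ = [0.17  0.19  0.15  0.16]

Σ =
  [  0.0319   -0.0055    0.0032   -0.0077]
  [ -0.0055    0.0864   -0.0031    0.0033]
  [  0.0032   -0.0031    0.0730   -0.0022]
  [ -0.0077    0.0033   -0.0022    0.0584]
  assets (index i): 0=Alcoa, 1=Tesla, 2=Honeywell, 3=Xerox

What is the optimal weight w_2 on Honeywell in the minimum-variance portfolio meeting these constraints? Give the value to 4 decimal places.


u=Σ⁻¹μ = [6.4174  2.5446  1.9875  3.5169]
v=Σ⁻¹𝟙 = [37.6282  13.6128  13.2847  21.8158]
a=μᵀu=2.435270  b=𝟙ᵀu=14.466464  c=𝟙ᵀv=86.341531  D=ac−b²=0.986383
λ₁=(c·0.186−b)/D = (86.341531·0.186−14.466464)/0.986383 = 1.615052
λ₂=(a−b·0.186)/D = (2.435270−14.466464·0.186)/0.986383 = -0.259019
w* = 1.615052·u + -0.259019·v:
  w_0 = 1.615052·6.4174 + -0.259019·37.6282 = 0.6180  (Alcoa)
  w_1 = 1.615052·2.5446 + -0.259019·13.6128 = 0.5836  (Tesla)
  w_2 = 1.615052·1.9875 + -0.259019·13.2847 = -0.2310  (Honeywell)
  w_3 = 1.615052·3.5169 + -0.259019·21.8158 = 0.0293  (Xerox)
Σw_i=1.0000  μᵀw=0.1860
σ²=wᵀΣw=λ₁·μ_p+λ₂ = 1.615052·0.186 + -0.259019 = 0.041381 ≈ 0.0414

-0.2310


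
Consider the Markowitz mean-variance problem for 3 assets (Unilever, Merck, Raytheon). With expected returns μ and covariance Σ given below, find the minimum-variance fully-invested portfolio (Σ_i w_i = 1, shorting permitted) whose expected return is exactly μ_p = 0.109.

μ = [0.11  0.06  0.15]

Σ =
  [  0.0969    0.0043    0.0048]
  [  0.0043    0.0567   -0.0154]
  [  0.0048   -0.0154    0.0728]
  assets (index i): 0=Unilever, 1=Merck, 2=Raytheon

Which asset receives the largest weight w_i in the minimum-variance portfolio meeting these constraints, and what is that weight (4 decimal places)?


g=Σ⁻¹μ = [0.9472  1.6222  2.3411]
h=Σ⁻¹𝟙 = [8.4698  21.8276  17.7952]
a=μᵀg=0.552702  b=𝟙ᵀg=4.910615  c=𝟙ᵀh=48.092619  D=ac−b²=2.466746
λ₁=(c·0.109−b)/D = (48.092619·0.109−4.910615)/2.466746 = 0.134380
λ₂=(a−b·0.109)/D = (0.552702−4.910615·0.109)/2.466746 = 0.007072
w* = 0.134380·g + 0.007072·h:
  w_0 = 0.134380·0.9472 + 0.007072·8.4698 = 0.1872  (Unilever)
  w_1 = 0.134380·1.6222 + 0.007072·21.8276 = 0.3724  (Merck)
  w_2 = 0.134380·2.3411 + 0.007072·17.7952 = 0.4405  (Raytheon)
Σw_i=1.0000  μᵀw=0.1090
σ²=wᵀΣw=λ₁·μ_p+λ₂ = 0.134380·0.109 + 0.007072 = 0.021719 ≈ 0.0217

Raytheon (0.4405)


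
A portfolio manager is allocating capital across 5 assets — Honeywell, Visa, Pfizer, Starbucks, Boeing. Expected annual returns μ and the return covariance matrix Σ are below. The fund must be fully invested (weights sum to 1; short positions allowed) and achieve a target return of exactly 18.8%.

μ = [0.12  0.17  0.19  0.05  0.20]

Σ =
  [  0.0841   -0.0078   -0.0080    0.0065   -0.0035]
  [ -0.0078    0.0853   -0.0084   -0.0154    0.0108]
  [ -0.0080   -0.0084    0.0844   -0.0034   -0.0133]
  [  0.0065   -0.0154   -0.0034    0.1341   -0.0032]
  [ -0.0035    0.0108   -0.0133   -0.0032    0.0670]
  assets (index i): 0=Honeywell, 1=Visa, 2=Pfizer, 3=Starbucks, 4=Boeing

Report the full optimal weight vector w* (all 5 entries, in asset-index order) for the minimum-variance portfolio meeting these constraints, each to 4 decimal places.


x=Σ⁻¹μ = [2.0255  2.1884  3.2263  0.6892  3.4115]
y=Σ⁻¹𝟙 = [14.9192  14.3093  17.7966  9.2430  17.3724]
a=μᵀx=1.944841  b=𝟙ᵀx=11.540863  c=𝟙ᵀy=73.640494  D=ac−b²=10.027558
λ₁=(c·0.188−b)/D = (73.640494·0.188−11.540863)/10.027558 = 0.229722
λ₂=(a−b·0.188)/D = (1.944841−11.540863·0.188)/10.027558 = -0.022422
w* = 0.229722·x + -0.022422·y:
  w_0 = 0.229722·2.0255 + -0.022422·14.9192 = 0.1308  (Honeywell)
  w_1 = 0.229722·2.1884 + -0.022422·14.3093 = 0.1819  (Visa)
  w_2 = 0.229722·3.2263 + -0.022422·17.7966 = 0.3421  (Pfizer)
  w_3 = 0.229722·0.6892 + -0.022422·9.2430 = -0.0489  (Starbucks)
  w_4 = 0.229722·3.4115 + -0.022422·17.3724 = 0.3942  (Boeing)
Σw_i=1.0000  μᵀw=0.1880
σ²=wᵀΣw=λ₁·μ_p+λ₂ = 0.229722·0.188 + -0.022422 = 0.020765 ≈ 0.0208

0.1308  0.1819  0.3421  -0.0489  0.3942


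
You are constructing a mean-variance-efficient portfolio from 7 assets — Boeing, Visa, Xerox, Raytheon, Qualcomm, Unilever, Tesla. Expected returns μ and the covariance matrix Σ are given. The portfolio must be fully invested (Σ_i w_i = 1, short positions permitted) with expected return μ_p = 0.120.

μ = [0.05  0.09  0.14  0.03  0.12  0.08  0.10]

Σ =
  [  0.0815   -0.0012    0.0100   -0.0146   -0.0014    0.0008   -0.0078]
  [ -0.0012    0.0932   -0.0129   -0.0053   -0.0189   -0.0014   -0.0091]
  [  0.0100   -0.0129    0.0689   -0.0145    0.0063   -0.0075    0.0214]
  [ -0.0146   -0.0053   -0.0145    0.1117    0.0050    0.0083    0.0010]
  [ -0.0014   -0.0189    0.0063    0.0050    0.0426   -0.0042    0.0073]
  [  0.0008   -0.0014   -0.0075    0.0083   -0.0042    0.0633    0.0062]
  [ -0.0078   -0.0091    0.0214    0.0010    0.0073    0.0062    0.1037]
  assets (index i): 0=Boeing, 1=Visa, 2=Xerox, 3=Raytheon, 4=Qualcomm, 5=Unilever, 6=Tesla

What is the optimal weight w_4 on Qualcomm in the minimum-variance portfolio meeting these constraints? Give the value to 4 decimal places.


0.4125

p=Σ⁻¹μ = [0.5343  2.0677  2.1797  0.4341  3.4798  1.6973  0.3855]
q=Σ⁻¹𝟙 = [13.4746  20.7315  16.1492  11.0534  30.2021  17.9824  5.8355]
a=μᵀp=1.122904  b=𝟙ᵀp=10.778457  c=𝟙ᵀq=115.428824  D=ac−b²=13.440375
λ₁=(c·0.120−b)/D = (115.428824·0.120−10.778457)/13.440375 = 0.228640
λ₂=(a−b·0.120)/D = (1.122904−10.778457·0.120)/13.440375 = -0.012686
w* = 0.228640·p + -0.012686·q:
  w_0 = 0.228640·0.5343 + -0.012686·13.4746 = -0.0488  (Boeing)
  w_1 = 0.228640·2.0677 + -0.012686·20.7315 = 0.2098  (Visa)
  w_2 = 0.228640·2.1797 + -0.012686·16.1492 = 0.2935  (Xerox)
  w_3 = 0.228640·0.4341 + -0.012686·11.0534 = -0.0410  (Raytheon)
  w_4 = 0.228640·3.4798 + -0.012686·30.2021 = 0.4125  (Qualcomm)
  w_5 = 0.228640·1.6973 + -0.012686·17.9824 = 0.1599  (Unilever)
  w_6 = 0.228640·0.3855 + -0.012686·5.8355 = 0.0141  (Tesla)
Σw_i=1.0000  μᵀw=0.1200
σ²=wᵀΣw=λ₁·μ_p+λ₂ = 0.228640·0.120 + -0.012686 = 0.014750 ≈ 0.0148


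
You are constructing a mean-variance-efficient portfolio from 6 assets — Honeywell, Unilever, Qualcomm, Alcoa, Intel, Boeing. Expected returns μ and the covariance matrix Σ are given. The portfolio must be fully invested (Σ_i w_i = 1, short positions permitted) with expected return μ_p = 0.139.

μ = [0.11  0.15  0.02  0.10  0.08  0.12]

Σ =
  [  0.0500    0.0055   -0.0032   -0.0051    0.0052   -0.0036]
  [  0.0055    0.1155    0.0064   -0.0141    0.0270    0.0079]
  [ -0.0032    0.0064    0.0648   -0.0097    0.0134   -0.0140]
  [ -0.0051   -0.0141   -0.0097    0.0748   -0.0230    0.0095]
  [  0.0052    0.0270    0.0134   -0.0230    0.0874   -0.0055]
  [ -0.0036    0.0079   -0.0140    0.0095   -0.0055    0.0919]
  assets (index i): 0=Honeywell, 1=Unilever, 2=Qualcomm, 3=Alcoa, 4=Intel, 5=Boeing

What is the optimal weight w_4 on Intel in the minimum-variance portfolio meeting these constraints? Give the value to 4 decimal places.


0.0799

p=Σ⁻¹μ = [2.3150  1.0819  0.6850  1.9099  0.9206  1.2655]
q=Σ⁻¹𝟙 = [22.4432  5.4036  19.4278  20.3820  11.6304  12.8448]
a=μᵀp=0.847126  b=𝟙ᵀp=8.177856  c=𝟙ᵀq=92.131788  D=ac−b²=11.169882
λ₁=(c·0.139−b)/D = (92.131788·0.139−8.177856)/11.169882 = 0.414370
λ₂=(a−b·0.139)/D = (0.847126−8.177856·0.139)/11.169882 = -0.025927
w* = 0.414370·p + -0.025927·q:
  w_0 = 0.414370·2.3150 + -0.025927·22.4432 = 0.3774  (Honeywell)
  w_1 = 0.414370·1.0819 + -0.025927·5.4036 = 0.3082  (Unilever)
  w_2 = 0.414370·0.6850 + -0.025927·19.4278 = -0.2198  (Qualcomm)
  w_3 = 0.414370·1.9099 + -0.025927·20.3820 = 0.2630  (Alcoa)
  w_4 = 0.414370·0.9206 + -0.025927·11.6304 = 0.0799  (Intel)
  w_5 = 0.414370·1.2655 + -0.025927·12.8448 = 0.1914  (Boeing)
Σw_i=1.0000  μᵀw=0.1390
σ²=wᵀΣw=λ₁·μ_p+λ₂ = 0.414370·0.139 + -0.025927 = 0.031671 ≈ 0.0317


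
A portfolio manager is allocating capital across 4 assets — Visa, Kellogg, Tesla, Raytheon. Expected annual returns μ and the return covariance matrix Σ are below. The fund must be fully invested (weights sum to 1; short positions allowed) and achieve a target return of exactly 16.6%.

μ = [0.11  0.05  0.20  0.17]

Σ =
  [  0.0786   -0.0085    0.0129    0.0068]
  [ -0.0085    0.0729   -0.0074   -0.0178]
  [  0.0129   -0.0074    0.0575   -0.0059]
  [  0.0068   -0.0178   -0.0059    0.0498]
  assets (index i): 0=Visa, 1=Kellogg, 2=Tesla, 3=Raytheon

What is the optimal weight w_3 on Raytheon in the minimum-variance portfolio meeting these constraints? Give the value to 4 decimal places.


g=Σ⁻¹μ = [0.5698  2.3060  4.1242  4.6487]
h=Σ⁻¹𝟙 = [9.2166  24.3197  21.5385  30.0662]
a=μᵀg=1.793100  b=𝟙ᵀg=11.648744  c=𝟙ᵀh=85.140831  D=ac−b²=16.972772
λ₁=(c·0.166−b)/D = (85.140831·0.166−11.648744)/16.972772 = 0.146389
λ₂=(a−b·0.166)/D = (1.793100−11.648744·0.166)/16.972772 = -0.008283
w* = 0.146389·g + -0.008283·h:
  w_0 = 0.146389·0.5698 + -0.008283·9.2166 = 0.0071  (Visa)
  w_1 = 0.146389·2.3060 + -0.008283·24.3197 = 0.1361  (Kellogg)
  w_2 = 0.146389·4.1242 + -0.008283·21.5385 = 0.4253  (Tesla)
  w_3 = 0.146389·4.6487 + -0.008283·30.0662 = 0.4315  (Raytheon)
Σw_i=1.0000  μᵀw=0.1660
σ²=wᵀΣw=λ₁·μ_p+λ₂ = 0.146389·0.166 + -0.008283 = 0.016017 ≈ 0.0160

0.4315


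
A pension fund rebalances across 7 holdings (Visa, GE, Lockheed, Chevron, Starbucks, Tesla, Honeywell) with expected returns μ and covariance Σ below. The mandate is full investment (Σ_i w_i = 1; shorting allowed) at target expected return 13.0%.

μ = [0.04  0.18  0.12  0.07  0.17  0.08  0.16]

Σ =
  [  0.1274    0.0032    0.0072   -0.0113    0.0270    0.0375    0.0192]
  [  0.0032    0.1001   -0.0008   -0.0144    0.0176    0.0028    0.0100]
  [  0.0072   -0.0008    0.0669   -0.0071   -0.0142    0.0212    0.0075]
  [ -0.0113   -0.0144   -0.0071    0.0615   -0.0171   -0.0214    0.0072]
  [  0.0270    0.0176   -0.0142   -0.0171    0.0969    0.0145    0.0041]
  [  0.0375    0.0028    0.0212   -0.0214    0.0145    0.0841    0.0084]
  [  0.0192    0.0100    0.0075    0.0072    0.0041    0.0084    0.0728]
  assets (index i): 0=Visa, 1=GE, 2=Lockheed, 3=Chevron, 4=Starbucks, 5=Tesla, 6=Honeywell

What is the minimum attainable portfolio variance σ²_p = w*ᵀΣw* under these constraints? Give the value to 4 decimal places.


u=Σ⁻¹μ = [-0.5154  1.6218  2.2134  2.3391  2.1829  0.6427  1.4545]
v=Σ⁻¹𝟙 = [2.4217  10.9278  16.6689  27.9389  13.2356  10.5577  5.1524]
a=μᵀu=1.355869  b=𝟙ᵀu=9.938918  c=𝟙ᵀv=86.902997  D=ac−b²=19.047007
λ₁=(c·0.130−b)/D = (86.902997·0.130−9.938918)/19.047007 = 0.071322
λ₂=(a−b·0.130)/D = (1.355869−9.938918·0.130)/19.047007 = 0.003350
w* = 0.071322·u + 0.003350·v:
  w_0 = 0.071322·-0.5154 + 0.003350·2.4217 = -0.0286  (Visa)
  w_1 = 0.071322·1.6218 + 0.003350·10.9278 = 0.1523  (GE)
  w_2 = 0.071322·2.2134 + 0.003350·16.6689 = 0.2137  (Lockheed)
  w_3 = 0.071322·2.3391 + 0.003350·27.9389 = 0.2604  (Chevron)
  w_4 = 0.071322·2.1829 + 0.003350·13.2356 = 0.2000  (Starbucks)
  w_5 = 0.071322·0.6427 + 0.003350·10.5577 = 0.0812  (Tesla)
  w_6 = 0.071322·1.4545 + 0.003350·5.1524 = 0.1210  (Honeywell)
Σw_i=1.0000  μᵀw=0.1300
σ²=wᵀΣw=λ₁·μ_p+λ₂ = 0.071322·0.130 + 0.003350 = 0.012622 ≈ 0.0126

0.0126


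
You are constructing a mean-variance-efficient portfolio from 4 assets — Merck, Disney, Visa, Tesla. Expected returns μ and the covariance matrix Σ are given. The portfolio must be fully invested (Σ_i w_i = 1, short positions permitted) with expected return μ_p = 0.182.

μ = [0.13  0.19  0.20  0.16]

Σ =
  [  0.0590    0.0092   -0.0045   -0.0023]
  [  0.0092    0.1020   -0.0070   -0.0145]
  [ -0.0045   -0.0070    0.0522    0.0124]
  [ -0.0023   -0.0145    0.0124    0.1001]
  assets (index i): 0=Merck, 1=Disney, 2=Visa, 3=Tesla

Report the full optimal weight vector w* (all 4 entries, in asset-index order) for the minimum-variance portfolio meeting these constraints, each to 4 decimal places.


0.1461  0.2503  0.4718  0.1318

u=Σ⁻¹μ = [2.2288  2.1425  3.9619  1.4692]
v=Σ⁻¹𝟙 = [17.1224  10.9740  19.8445  9.5148]
a=μᵀu=1.724247  b=𝟙ᵀu=9.802260  c=𝟙ᵀv=57.455814  D=ac−b²=2.983716
λ₁=(c·0.182−b)/D = (57.455814·0.182−9.802260)/2.983716 = 0.219424
λ₂=(a−b·0.182)/D = (1.724247−9.802260·0.182)/2.983716 = -0.020030
w* = 0.219424·u + -0.020030·v:
  w_0 = 0.219424·2.2288 + -0.020030·17.1224 = 0.1461  (Merck)
  w_1 = 0.219424·2.1425 + -0.020030·10.9740 = 0.2503  (Disney)
  w_2 = 0.219424·3.9619 + -0.020030·19.8445 = 0.4718  (Visa)
  w_3 = 0.219424·1.4692 + -0.020030·9.5148 = 0.1318  (Tesla)
Σw_i=1.0000  μᵀw=0.1820
σ²=wᵀΣw=λ₁·μ_p+λ₂ = 0.219424·0.182 + -0.020030 = 0.019905 ≈ 0.0199


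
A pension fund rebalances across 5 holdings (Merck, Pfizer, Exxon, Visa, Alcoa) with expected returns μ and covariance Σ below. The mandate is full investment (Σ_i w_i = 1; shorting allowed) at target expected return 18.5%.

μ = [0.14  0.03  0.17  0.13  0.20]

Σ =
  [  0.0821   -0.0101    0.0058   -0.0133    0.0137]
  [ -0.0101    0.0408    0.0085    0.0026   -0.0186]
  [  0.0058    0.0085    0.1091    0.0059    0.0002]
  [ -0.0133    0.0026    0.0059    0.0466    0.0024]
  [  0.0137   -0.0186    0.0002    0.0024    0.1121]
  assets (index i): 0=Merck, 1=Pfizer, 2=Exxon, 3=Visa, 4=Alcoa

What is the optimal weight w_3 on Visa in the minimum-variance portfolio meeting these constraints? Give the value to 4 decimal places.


x=Σ⁻¹μ = [2.0226  1.5910  1.1590  3.0422  1.7337]
y=Σ⁻¹𝟙 = [17.6630  31.6971  4.4614  23.5743  11.5086]
a=μᵀx=1.270156  b=𝟙ᵀx=9.548553  c=𝟙ᵀy=88.904417  D=ac−b²=21.747626
λ₁=(c·0.185−b)/D = (88.904417·0.185−9.548553)/21.747626 = 0.317219
λ₂=(a−b·0.185)/D = (1.270156−9.548553·0.185)/21.747626 = -0.022822
w* = 0.317219·x + -0.022822·y:
  w_0 = 0.317219·2.0226 + -0.022822·17.6630 = 0.2385  (Merck)
  w_1 = 0.317219·1.5910 + -0.022822·31.6971 = -0.2187  (Pfizer)
  w_2 = 0.317219·1.1590 + -0.022822·4.4614 = 0.2658  (Exxon)
  w_3 = 0.317219·3.0422 + -0.022822·23.5743 = 0.4270  (Visa)
  w_4 = 0.317219·1.7337 + -0.022822·11.5086 = 0.2873  (Alcoa)
Σw_i=1.0000  μᵀw=0.1850
σ²=wᵀΣw=λ₁·μ_p+λ₂ = 0.317219·0.185 + -0.022822 = 0.035863 ≈ 0.0359

0.4270


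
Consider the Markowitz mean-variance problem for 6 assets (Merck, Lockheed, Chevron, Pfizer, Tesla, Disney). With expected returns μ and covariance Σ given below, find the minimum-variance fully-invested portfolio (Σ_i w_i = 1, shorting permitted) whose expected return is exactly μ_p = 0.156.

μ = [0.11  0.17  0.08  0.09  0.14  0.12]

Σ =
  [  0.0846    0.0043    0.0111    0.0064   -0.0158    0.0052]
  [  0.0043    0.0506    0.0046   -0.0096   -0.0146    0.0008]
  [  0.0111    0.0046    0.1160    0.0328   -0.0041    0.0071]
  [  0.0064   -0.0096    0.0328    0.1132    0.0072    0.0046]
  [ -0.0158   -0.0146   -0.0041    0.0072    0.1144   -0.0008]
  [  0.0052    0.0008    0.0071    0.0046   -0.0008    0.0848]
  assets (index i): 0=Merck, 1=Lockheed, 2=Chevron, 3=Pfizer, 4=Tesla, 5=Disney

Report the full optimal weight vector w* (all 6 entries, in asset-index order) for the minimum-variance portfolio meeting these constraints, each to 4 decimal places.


0.0863  0.6083  -0.0794  0.0445  0.2304  0.1100

p=Σ⁻¹μ = [1.2872  3.9118  0.1635  0.8370  1.8628  1.2577]
q=Σ⁻¹𝟙 = [11.2905  23.4774  4.2652  7.7060  13.0362  10.2265]
a=μᵀp=1.306737  b=𝟙ᵀp=9.320127  c=𝟙ᵀq=70.001884  D=ac−b²=4.609297
λ₁=(c·0.156−b)/D = (70.001884·0.156−9.320127)/4.609297 = 0.347161
λ₂=(a−b·0.156)/D = (1.306737−9.320127·0.156)/4.609297 = -0.031936
w* = 0.347161·p + -0.031936·q:
  w_0 = 0.347161·1.2872 + -0.031936·11.2905 = 0.0863  (Merck)
  w_1 = 0.347161·3.9118 + -0.031936·23.4774 = 0.6083  (Lockheed)
  w_2 = 0.347161·0.1635 + -0.031936·4.2652 = -0.0794  (Chevron)
  w_3 = 0.347161·0.8370 + -0.031936·7.7060 = 0.0445  (Pfizer)
  w_4 = 0.347161·1.8628 + -0.031936·13.0362 = 0.2304  (Tesla)
  w_5 = 0.347161·1.2577 + -0.031936·10.2265 = 0.1100  (Disney)
Σw_i=1.0000  μᵀw=0.1560
σ²=wᵀΣw=λ₁·μ_p+λ₂ = 0.347161·0.156 + -0.031936 = 0.022221 ≈ 0.0222


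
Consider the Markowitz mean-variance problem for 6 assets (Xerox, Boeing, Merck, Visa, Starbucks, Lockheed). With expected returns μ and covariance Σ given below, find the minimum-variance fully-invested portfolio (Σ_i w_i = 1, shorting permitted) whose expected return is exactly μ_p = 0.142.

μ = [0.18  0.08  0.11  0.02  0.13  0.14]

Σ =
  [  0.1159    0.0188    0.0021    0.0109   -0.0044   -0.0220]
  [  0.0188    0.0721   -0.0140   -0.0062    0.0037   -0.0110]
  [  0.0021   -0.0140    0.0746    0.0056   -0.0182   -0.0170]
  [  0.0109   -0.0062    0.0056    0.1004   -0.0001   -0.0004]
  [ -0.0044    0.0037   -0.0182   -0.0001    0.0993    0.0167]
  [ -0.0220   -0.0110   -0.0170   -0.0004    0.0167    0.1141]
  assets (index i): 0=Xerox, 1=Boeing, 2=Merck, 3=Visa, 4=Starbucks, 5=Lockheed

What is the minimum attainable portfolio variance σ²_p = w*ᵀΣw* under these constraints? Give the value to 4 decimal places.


0.0186

p=Σ⁻¹μ = [1.6972  1.3461  2.4599  -0.0304  1.4765  1.8343]
q=Σ⁻¹𝟙 = [7.3906  18.4589  21.8614  9.1438  11.4418  13.5834]
a=μᵀp=1.131928  b=𝟙ᵀp=8.783762  c=𝟙ᵀq=81.879947  D=ac−b²=15.527755
λ₁=(c·0.142−b)/D = (81.879947·0.142−8.783762)/15.527755 = 0.183104
λ₂=(a−b·0.142)/D = (1.131928−8.783762·0.142)/15.527755 = -0.007430
w* = 0.183104·p + -0.007430·q:
  w_0 = 0.183104·1.6972 + -0.007430·7.3906 = 0.2559  (Xerox)
  w_1 = 0.183104·1.3461 + -0.007430·18.4589 = 0.1093  (Boeing)
  w_2 = 0.183104·2.4599 + -0.007430·21.8614 = 0.2880  (Merck)
  w_3 = 0.183104·-0.0304 + -0.007430·9.1438 = -0.0735  (Visa)
  w_4 = 0.183104·1.4765 + -0.007430·11.4418 = 0.1854  (Starbucks)
  w_5 = 0.183104·1.8343 + -0.007430·13.5834 = 0.2349  (Lockheed)
Σw_i=1.0000  μᵀw=0.1420
σ²=wᵀΣw=λ₁·μ_p+λ₂ = 0.183104·0.142 + -0.007430 = 0.018571 ≈ 0.0186


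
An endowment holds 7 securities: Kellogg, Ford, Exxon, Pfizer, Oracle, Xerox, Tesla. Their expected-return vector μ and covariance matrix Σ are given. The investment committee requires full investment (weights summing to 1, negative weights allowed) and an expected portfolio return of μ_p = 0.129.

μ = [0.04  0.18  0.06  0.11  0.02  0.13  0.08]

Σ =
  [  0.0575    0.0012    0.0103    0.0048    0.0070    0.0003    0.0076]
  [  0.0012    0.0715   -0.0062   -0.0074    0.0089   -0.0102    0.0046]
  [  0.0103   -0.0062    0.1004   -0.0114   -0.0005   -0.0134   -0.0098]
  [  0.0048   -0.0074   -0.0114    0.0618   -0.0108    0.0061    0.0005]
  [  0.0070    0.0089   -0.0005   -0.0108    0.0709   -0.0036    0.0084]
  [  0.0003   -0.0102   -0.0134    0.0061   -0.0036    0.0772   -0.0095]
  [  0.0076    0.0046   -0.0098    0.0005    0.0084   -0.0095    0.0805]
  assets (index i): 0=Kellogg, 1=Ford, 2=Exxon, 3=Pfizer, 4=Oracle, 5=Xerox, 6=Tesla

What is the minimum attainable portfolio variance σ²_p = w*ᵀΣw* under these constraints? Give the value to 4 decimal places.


0.0129

x=Σ⁻¹μ = [-0.0214  3.1030  1.4776  2.2227  0.2157  2.3372  1.2379]
y=Σ⁻¹𝟙 = [8.8136  17.5440  16.3845  21.0696  13.7390  18.6841  13.2228]
a=μᵀx=1.298018  b=𝟙ᵀx=10.572734  c=𝟙ᵀy=109.457689  D=ac−b²=30.295394
λ₁=(c·0.129−b)/D = (109.457689·0.129−10.572734)/30.295394 = 0.117091
λ₂=(a−b·0.129)/D = (1.298018−10.572734·0.129)/30.295394 = -0.002174
w* = 0.117091·x + -0.002174·y:
  w_0 = 0.117091·-0.0214 + -0.002174·8.8136 = -0.0217  (Kellogg)
  w_1 = 0.117091·3.1030 + -0.002174·17.5440 = 0.3252  (Ford)
  w_2 = 0.117091·1.4776 + -0.002174·16.3845 = 0.1374  (Exxon)
  w_3 = 0.117091·2.2227 + -0.002174·21.0696 = 0.2145  (Pfizer)
  w_4 = 0.117091·0.2157 + -0.002174·13.7390 = -0.0046  (Oracle)
  w_5 = 0.117091·2.3372 + -0.002174·18.6841 = 0.2330  (Xerox)
  w_6 = 0.117091·1.2379 + -0.002174·13.2228 = 0.1162  (Tesla)
Σw_i=1.0000  μᵀw=0.1290
σ²=wᵀΣw=λ₁·μ_p+λ₂ = 0.117091·0.129 + -0.002174 = 0.012931 ≈ 0.0129


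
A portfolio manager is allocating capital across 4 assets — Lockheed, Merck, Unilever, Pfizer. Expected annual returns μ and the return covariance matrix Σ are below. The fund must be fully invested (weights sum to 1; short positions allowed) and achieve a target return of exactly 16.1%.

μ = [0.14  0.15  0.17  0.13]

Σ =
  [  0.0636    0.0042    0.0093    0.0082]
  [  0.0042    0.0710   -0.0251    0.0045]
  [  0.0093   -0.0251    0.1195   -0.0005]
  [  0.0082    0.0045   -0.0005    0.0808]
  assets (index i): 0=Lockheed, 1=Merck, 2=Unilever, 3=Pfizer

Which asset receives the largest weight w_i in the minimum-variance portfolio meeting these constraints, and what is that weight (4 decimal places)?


Unilever (0.5094)

x=Σ⁻¹μ = [1.5906  2.5886  1.8480  1.3148]
y=Σ⁻¹𝟙 = [11.6856  16.6250  10.9939  10.3325]
a=μᵀx=1.096048  b=𝟙ᵀx=7.341921  c=𝟙ᵀy=49.636985  D=ac−b²=0.500689
λ₁=(c·0.161−b)/D = (49.636985·0.161−7.341921)/0.500689 = 1.297478
λ₂=(a−b·0.161)/D = (1.096048−7.341921·0.161)/0.500689 = -0.171767
w* = 1.297478·x + -0.171767·y:
  w_0 = 1.297478·1.5906 + -0.171767·11.6856 = 0.0565  (Lockheed)
  w_1 = 1.297478·2.5886 + -0.171767·16.6250 = 0.5030  (Merck)
  w_2 = 1.297478·1.8480 + -0.171767·10.9939 = 0.5094  (Unilever)
  w_3 = 1.297478·1.3148 + -0.171767·10.3325 = -0.0689  (Pfizer)
Σw_i=1.0000  μᵀw=0.1610
σ²=wᵀΣw=λ₁·μ_p+λ₂ = 1.297478·0.161 + -0.171767 = 0.037127 ≈ 0.0371


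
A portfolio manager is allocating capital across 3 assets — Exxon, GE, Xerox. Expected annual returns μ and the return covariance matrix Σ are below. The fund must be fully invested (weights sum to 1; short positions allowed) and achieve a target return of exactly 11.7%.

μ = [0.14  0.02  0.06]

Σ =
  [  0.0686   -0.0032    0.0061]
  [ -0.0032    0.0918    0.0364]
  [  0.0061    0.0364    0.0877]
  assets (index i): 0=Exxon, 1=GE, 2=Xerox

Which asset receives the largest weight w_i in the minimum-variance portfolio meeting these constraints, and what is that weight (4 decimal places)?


g=Σ⁻¹μ = [1.9995  0.0855  0.5096]
h=Σ⁻¹𝟙 = [14.3794  8.7019  6.7906]
a=μᵀg=0.312214  b=𝟙ᵀg=2.594584  c=𝟙ᵀh=29.871873  D=ac−b²=2.594556
λ₁=(c·0.117−b)/D = (29.871873·0.117−2.594584)/2.594556 = 0.347044
λ₂=(a−b·0.117)/D = (0.312214−2.594584·0.117)/2.594556 = 0.003333
w* = 0.347044·g + 0.003333·h:
  w_0 = 0.347044·1.9995 + 0.003333·14.3794 = 0.7418  (Exxon)
  w_1 = 0.347044·0.0855 + 0.003333·8.7019 = 0.0587  (GE)
  w_2 = 0.347044·0.5096 + 0.003333·6.7906 = 0.1995  (Xerox)
Σw_i=1.0000  μᵀw=0.1170
σ²=wᵀΣw=λ₁·μ_p+λ₂ = 0.347044·0.117 + 0.003333 = 0.043937 ≈ 0.0439

Exxon (0.7418)


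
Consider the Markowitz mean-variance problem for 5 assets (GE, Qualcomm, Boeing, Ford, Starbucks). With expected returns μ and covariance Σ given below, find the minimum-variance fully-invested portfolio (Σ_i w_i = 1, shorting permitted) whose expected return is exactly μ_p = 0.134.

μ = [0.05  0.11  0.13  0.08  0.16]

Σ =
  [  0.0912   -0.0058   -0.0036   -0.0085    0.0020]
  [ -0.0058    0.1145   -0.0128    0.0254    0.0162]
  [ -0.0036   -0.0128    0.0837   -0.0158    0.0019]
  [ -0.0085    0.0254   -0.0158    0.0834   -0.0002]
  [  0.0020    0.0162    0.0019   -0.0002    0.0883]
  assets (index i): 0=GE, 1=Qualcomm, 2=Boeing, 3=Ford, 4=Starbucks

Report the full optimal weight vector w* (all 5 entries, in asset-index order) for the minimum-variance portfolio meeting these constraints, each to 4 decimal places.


u=Σ⁻¹μ = [0.7421  0.7175  1.8800  1.1764  1.6258]
v=Σ⁻¹𝟙 = [13.1516  6.6628  16.0274  14.3607  9.4924]
a=μᵀu=0.714658  b=𝟙ᵀu=6.141693  c=𝟙ᵀv=59.694917  D=ac−b²=4.941048
λ₁=(c·0.134−b)/D = (59.694917·0.134−6.141693)/4.941048 = 0.375918
λ₂=(a−b·0.134)/D = (0.714658−6.141693·0.134)/4.941048 = -0.021924
w* = 0.375918·u + -0.021924·v:
  w_0 = 0.375918·0.7421 + -0.021924·13.1516 = -0.0094  (GE)
  w_1 = 0.375918·0.7175 + -0.021924·6.6628 = 0.1236  (Qualcomm)
  w_2 = 0.375918·1.8800 + -0.021924·16.0274 = 0.3553  (Boeing)
  w_3 = 0.375918·1.1764 + -0.021924·14.3607 = 0.1274  (Ford)
  w_4 = 0.375918·1.6258 + -0.021924·9.4924 = 0.4030  (Starbucks)
Σw_i=1.0000  μᵀw=0.1340
σ²=wᵀΣw=λ₁·μ_p+λ₂ = 0.375918·0.134 + -0.021924 = 0.028449 ≈ 0.0284

-0.0094  0.1236  0.3553  0.1274  0.4030
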